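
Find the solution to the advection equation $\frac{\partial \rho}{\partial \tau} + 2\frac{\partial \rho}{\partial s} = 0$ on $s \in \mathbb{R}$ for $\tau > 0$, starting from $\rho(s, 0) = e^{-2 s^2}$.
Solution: By method of characteristics (waves move right with speed 2):
Along characteristics $s - 2\tau =$ const, $\rho$ is constant, so $\rho(s,\tau) = f(s - 2\tau)$ with $f = \rho( \cdot , 0)$.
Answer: $\rho(s, \tau) = e^{-2 (-2 \tau + s)^2}$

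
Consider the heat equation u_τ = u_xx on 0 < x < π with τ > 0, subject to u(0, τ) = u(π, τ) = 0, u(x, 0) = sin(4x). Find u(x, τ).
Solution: Using separation of variables u = X(x)T(τ):
Eigenfunctions: sin(nx), n = 1, 2, 3, ...
General solution: u(x, τ) = Σ c_n sin(nx) exp(-n² τ)
Matching u(x,0) = sin(4x) term by term: c_4=1.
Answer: u(x, τ) = exp(-16τ)sin(4x)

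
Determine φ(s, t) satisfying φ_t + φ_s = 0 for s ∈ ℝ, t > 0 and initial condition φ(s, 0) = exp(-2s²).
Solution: By method of characteristics (waves move right with speed 1):
Along characteristics s - t = const, φ is constant, so φ(s,t) = f(s - t) with f = φ(·, 0).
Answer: φ(s, t) = exp(-2(s - t)²)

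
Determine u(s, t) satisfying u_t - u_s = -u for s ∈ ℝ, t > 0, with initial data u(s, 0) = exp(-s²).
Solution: Substitute u = exp(-t)w, i.e. w = exp(t)u.
By the product rule, u_t = exp(-t)(w_t - w), u_s = exp(-t)w_s.
Substituting into the PDE and dividing by exp(-t): w_t - w - w_s = -w.
The lower-order terms cancel, leaving the standard advection equation w_t - w_s = 0.
Initial data for w: w(s,0) = u(s,0) = exp(-s²).
Solve for w:
  By method of characteristics (waves move left with speed 1):
  Along characteristics s + t = const, w is constant, so w(s,t) = f(s + t) with f = w(·, 0).
Hence w(s,t) = exp(-(s + t)²).
Transform back: u(s,t) = exp(-t)w(s,t).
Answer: u(s, t) = exp(-t)exp(-(s + t)²)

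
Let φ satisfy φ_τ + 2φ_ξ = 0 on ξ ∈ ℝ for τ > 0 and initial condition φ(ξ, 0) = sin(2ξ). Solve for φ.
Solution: By characteristics (dξ/dτ = 2), φ(ξ,τ) = f(ξ - 2τ) with f = φ(·, 0).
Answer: φ(ξ, τ) = sin(2ξ - 4τ)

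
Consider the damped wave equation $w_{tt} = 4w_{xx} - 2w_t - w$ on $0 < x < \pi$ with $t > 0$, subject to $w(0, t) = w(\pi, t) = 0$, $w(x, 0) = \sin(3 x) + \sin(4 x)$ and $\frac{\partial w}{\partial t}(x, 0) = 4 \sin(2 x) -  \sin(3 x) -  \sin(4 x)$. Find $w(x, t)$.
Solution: Substitute $w = e^{-t}u$, i.e. $u = e^{t}w$.
By the product rule, $w_t = e^{-t}(u_t - u)$, $w_{tt} = e^{-t}(u_{tt} - 2u_t + u)$, $w_{xx} = e^{-t}u_{xx}$.
Substituting into the PDE and dividing by $e^{-t}$: $u_{tt} - 2u_t + u = 4u_{xx} - 2(u_t - u) - u$.
The lower-order terms cancel, leaving the standard wave equation $u_{tt} = 4u_{xx}$.
Initial data for $u$: $u(x,0) = w(x,0) = \sin(3 x) + \sin(4 x)$; $u_t(x,0) = w_t(x,0) + w(x,0) = 4 \sin(2 x)$. The boundary conditions carry over: $u(0,t) = u(\pi,t) = 0$.
Solve for $u$:
  Using separation of variables $u = X(x)T(t)$:
  Eigenfunctions: $\sin(nx)$, $n = 1, 2, 3, \ldots$
  General solution: $u(x, t) = \sum [A_n \cos(2n t) + B_n \sin(2n t)] \sin(nx)$
  From $u(x,0) = \sin(3 x) + \sin(4 x)$: $A_3=1, A_4=1$. From $u_t(x,0) = 4 \sin(2 x)$, using $u_t(x,0) = \sum \omega_n B_n \sin(nx)$ with $\omega_n = 2n$: $B_2 = 4/4 = 1$.
Hence $u(x,t) = \sin(4 t) \sin(2 x) + \sin(3 x) \cos(6 t) + \sin(4 x) \cos(8 t)$.
Transform back: $w(x,t) = e^{-t}u(x,t)$.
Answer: $w(x, t) = e^{-t} \sin(4 t) \sin(2 x) + e^{-t} \sin(3 x) \cos(6 t) + e^{-t} \sin(4 x) \cos(8 t)$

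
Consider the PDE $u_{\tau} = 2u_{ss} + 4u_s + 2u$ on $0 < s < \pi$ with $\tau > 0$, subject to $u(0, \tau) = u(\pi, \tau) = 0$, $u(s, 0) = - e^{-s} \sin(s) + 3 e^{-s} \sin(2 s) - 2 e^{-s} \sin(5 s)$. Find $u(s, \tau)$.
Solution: Substitute $u = e^{-s}w$.
Then $u_s = e^{-s}(w_s - w)$, $u_{ss} = e^{-s}(w_{ss} - 2w_s + w)$, $u_{\tau} = e^{-s}w_{\tau}$; substituting and dividing by $e^{-s}$, the lower-order terms cancel: $w_{\tau} = 2w_{ss}$ (standard heat equation).
Data for $w$: $w(s,0) = e^{s}u(s,0) = - \sin(s) + 3 \sin(2 s) - 2 \sin(5 s)$. The boundary conditions carry over: $w(0,\tau) = w(\pi,\tau) = 0$.
Separating variables: $w = \sum c_n e^{-2n^2\tau} \sin(ns)$. From $w(s,0) = - \sin(s) + 3 \sin(2 s) - 2 \sin(5 s)$: $c_1=-1, c_2=3, c_5=-2$.
So $w(s,\tau) = - e^{-2 \tau} \sin(s) + 3 e^{-8 \tau} \sin(2 s) - 2 e^{-50 \tau} \sin(5 s)$, and $u(s,\tau) = e^{-s}w(s,\tau)$.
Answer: $u(s, \tau) = - e^{-2 \tau} e^{-s} \sin(s) + 3 e^{-8 \tau} e^{-s} \sin(2 s) - 2 e^{-50 \tau} e^{-s} \sin(5 s)$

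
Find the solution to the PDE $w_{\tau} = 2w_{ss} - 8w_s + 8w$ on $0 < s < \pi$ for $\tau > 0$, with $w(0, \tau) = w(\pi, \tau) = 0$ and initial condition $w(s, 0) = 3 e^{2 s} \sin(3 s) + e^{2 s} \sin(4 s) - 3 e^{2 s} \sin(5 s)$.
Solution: Substitute $w = e^{2s}u$.
Then $w_s = e^{2s}(u_s + 2u)$, $w_{ss} = e^{2s}(u_{ss} + 4u_s + 4u)$, $w_{\tau} = e^{2s}u_{\tau}$; substituting and dividing by $e^{2s}$, the lower-order terms cancel: $u_{\tau} = 2u_{ss}$ (standard heat equation).
Data for $u$: $u(s,0) = e^{-2s}w(s,0) = 3 \sin(3 s) + \sin(4 s) - 3 \sin(5 s)$. The boundary conditions carry over: $u(0,\tau) = u(\pi,\tau) = 0$.
Separating variables: $u = \sum c_n e^{-2n^2\tau} \sin(ns)$. From $u(s,0) = 3 \sin(3 s) + \sin(4 s) - 3 \sin(5 s)$: $c_3=3, c_4=1, c_5=-3$.
So $u(s,\tau) = 3 e^{-18 \tau} \sin(3 s) + e^{-32 \tau} \sin(4 s) - 3 e^{-50 \tau} \sin(5 s)$, and $w(s,\tau) = e^{2s}u(s,\tau)$.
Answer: $w(s, \tau) = 3 e^{-18 \tau} e^{2 s} \sin(3 s) + e^{-32 \tau} e^{2 s} \sin(4 s) - 3 e^{-50 \tau} e^{2 s} \sin(5 s)$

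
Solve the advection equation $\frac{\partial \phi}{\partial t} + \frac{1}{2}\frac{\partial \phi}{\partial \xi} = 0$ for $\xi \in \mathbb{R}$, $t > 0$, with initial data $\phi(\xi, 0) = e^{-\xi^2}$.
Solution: By method of characteristics (waves move right with speed 1/2):
Along characteristics $\xi - \frac{1}{2}t =$ const, $\phi$ is constant, so $\phi(\xi,t) = f(\xi - \frac{1}{2}t)$ with $f = \phi( \cdot , 0)$.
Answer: $\phi(\xi, t) = e^{-(\xi - t/2)^2}$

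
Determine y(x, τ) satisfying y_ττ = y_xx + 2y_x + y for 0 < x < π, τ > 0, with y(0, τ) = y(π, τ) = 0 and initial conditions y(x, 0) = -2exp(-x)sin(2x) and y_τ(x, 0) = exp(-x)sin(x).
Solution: Substitute y = exp(-x)u, i.e. u = exp(x)y.
By the product rule, y_x = exp(-x)(u_x - u), y_xx = exp(-x)(u_xx - 2u_x + u), y_ττ = exp(-x)u_ττ.
Substituting into the PDE and dividing by exp(-x): u_ττ = (u_xx - 2u_x + u) + 2(u_x - u) + u.
The lower-order terms cancel, leaving the standard wave equation u_ττ = u_xx.
Initial data for u: u(x,0) = exp(x)y(x,0) = -2sin(2x); u_τ(x,0) = exp(x)y_τ(x,0) = sin(x). The boundary conditions carry over: u(0,τ) = u(π,τ) = 0.
Solve for u:
  Using separation of variables u = X(x)T(τ):
  Eigenfunctions: sin(nx), n = 1, 2, 3, ...
  General solution: u(x, τ) = Σ [A_n cos(n τ) + B_n sin(n τ)] sin(nx)
  From u(x,0) = -2sin(2x): A_2=-2. From u_τ(x,0) = sin(x), using u_τ(x,0) = Σ ω_n B_n sin(nx) with ω_n = n: B_1 = 1/1 = 1.
Hence u(x,τ) = sin(x)sin(τ) - 2sin(2x)cos(2τ).
Transform back: y(x,τ) = exp(-x)u(x,τ).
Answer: y(x, τ) = exp(-x)sin(x)sin(τ) - 2exp(-x)sin(2x)cos(2τ)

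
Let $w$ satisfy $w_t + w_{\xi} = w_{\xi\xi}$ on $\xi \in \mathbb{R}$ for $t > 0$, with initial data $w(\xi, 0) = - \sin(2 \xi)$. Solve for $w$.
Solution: Change to a moving frame: let $\eta = \xi - t$, $\sigma = t$ and write $w(\xi,t) = u(\eta,\sigma)$.
By the chain rule $w_t = u_{\sigma} - u_{\eta}$, $w_{\xi} = u_{\eta}$, $w_{\xi\xi} = u_{\eta\eta}$.
Then $w_t + w_{\xi} = u_{\sigma}$: the advection term cancels and the PDE becomes the heat equation $u_{\sigma} = u_{\eta\eta}$ on $\eta \in \mathbb{R}$.
Initial data: $u(\eta,0) = w(\eta,0) = - \sin(2 \eta)$.
On $\eta \in \mathbb{R}$ each mode satisfies $(\sin(n\eta))'' = -n^2 \sin(n\eta)$, so $e^{-n^2\sigma} \sin(n\eta)$ solves the heat equation; by superposition $u(\eta,\sigma) = \sum c_n e^{-n^2\sigma} \sin(n\eta)$.
Reading off the coefficients: $c_2=-1$, so $u(\eta,\sigma) = - e^{-4 \sigma} \sin(2 \eta)$.
Substituting back $\eta = \xi - t$, $\sigma = t$: $w(\xi,t) = u(\xi - t, t)$.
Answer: $w(\xi, t) = - e^{-4 t} \sin(2 \xi - 2 t)$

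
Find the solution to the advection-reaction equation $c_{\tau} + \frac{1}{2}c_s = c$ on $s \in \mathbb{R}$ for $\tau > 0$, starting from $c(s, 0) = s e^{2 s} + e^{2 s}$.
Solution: Substitute $c = e^{2s}u$, i.e. $u = e^{-2s}c$.
By the product rule, $c_s = e^{2s}(u_s + 2u)$, $c_{\tau} = e^{2s}u_{\tau}$.
Substituting into the PDE and dividing by $e^{2s}$: $u_{\tau} + \frac{1}{2}(u_s + 2u) = u$.
The lower-order terms cancel, leaving the standard advection equation $u_{\tau} + \frac{1}{2}u_s = 0$.
Initial data for $u$: $u(s,0) = e^{-2s}c(s,0) = s + 1$.
Solve for $u$:
  By method of characteristics (waves move right with speed 1/2):
  Along characteristics $s - \frac{1}{2}\tau =$ const, $u$ is constant, so $u(s,\tau) = f(s - \frac{1}{2}\tau)$ with $f = u( \cdot , 0)$.
Hence $u(s,\tau) = s - \frac{1}{2} \tau + 1$.
Transform back: $c(s,\tau) = e^{2s}u(s,\tau)$.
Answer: $c(s, \tau) = -\frac{1}{2} \tau e^{2 s} + s e^{2 s} + e^{2 s}$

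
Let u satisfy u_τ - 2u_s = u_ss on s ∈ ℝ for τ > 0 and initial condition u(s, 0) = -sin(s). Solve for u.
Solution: Change to a moving frame: let η = s + 2τ, σ = τ and write u(s,τ) = w(η,σ).
By the chain rule u_τ = w_σ + 2w_η, u_s = w_η, u_ss = w_ηη.
Then u_τ - 2u_s = w_σ: the advection term cancels and the PDE becomes the heat equation w_σ = w_ηη on η ∈ ℝ.
Initial data: w(η,0) = u(η,0) = -sin(η).
On η ∈ ℝ each mode satisfies (sin(nη))″ = -n² sin(nη), so exp(-n²σ) sin(nη) solves the heat equation; by superposition w(η,σ) = Σ c_n exp(-n²σ) sin(nη).
Reading off the coefficients: c_1=-1, so w(η,σ) = -exp(-σ)sin(η).
Substituting back η = s + 2τ, σ = τ: u(s,τ) = w(s + 2τ, τ).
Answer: u(s, τ) = -exp(-τ)sin(s + 2τ)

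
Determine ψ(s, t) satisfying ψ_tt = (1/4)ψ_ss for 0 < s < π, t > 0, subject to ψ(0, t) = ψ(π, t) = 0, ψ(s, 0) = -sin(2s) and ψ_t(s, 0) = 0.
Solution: Separating variables: ψ = Σ [A_n cos(ω_n t) + B_n sin(ω_n t)] sin(ns), ω_n = n/2. From ICs: A_2=-1.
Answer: ψ(s, t) = -sin(2s)cos(t)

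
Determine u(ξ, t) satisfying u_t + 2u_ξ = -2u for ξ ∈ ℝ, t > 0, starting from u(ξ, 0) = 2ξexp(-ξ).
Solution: Substitute u = exp(-ξ)w.
Then u_ξ = exp(-ξ)(w_ξ - w), u_t = exp(-ξ)w_t; substituting and dividing by exp(-ξ), the lower-order terms cancel: w_t + 2w_ξ = 0 (standard advection equation).
Data for w: w(ξ,0) = exp(ξ)u(ξ,0) = 2ξ.
By characteristics (dξ/dt = 2), w(ξ,t) = f(ξ - 2t) with f = w(·, 0).
So w(ξ,t) = -4t + 2ξ, and u(ξ,t) = exp(-ξ)w(ξ,t).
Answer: u(ξ, t) = -4texp(-ξ) + 2ξexp(-ξ)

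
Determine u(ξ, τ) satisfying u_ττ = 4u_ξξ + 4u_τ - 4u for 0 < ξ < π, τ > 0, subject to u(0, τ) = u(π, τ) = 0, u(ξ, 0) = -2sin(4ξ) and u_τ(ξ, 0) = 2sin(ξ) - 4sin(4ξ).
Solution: Substitute u = exp(2τ)w, i.e. w = exp(-2τ)u.
By the product rule, u_τ = exp(2τ)(w_τ + 2w), u_ττ = exp(2τ)(w_ττ + 4w_τ + 4w), u_ξξ = exp(2τ)w_ξξ.
Substituting into the PDE and dividing by exp(2τ): w_ττ + 4w_τ + 4w = 4w_ξξ + 4(w_τ + 2w) - 4w.
The lower-order terms cancel, leaving the standard wave equation w_ττ = 4w_ξξ.
Initial data for w: w(ξ,0) = u(ξ,0) = -2sin(4ξ); w_τ(ξ,0) = u_τ(ξ,0) - 2u(ξ,0) = 2sin(ξ). The boundary conditions carry over: w(0,τ) = w(π,τ) = 0.
Solve for w:
  Using separation of variables w = X(ξ)T(τ):
  Eigenfunctions: sin(nξ), n = 1, 2, 3, ...
  General solution: w(ξ, τ) = Σ [A_n cos(2n τ) + B_n sin(2n τ)] sin(nξ)
  From w(ξ,0) = -2sin(4ξ): A_4=-2. From w_τ(ξ,0) = 2sin(ξ), using w_τ(ξ,0) = Σ ω_n B_n sin(nξ) with ω_n = 2n: B_1 = 2/2 = 1.
Hence w(ξ,τ) = sin(ξ)sin(2τ) - 2sin(4ξ)cos(8τ).
Transform back: u(ξ,τ) = exp(2τ)w(ξ,τ).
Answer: u(ξ, τ) = exp(2τ)sin(ξ)sin(2τ) - 2exp(2τ)sin(4ξ)cos(8τ)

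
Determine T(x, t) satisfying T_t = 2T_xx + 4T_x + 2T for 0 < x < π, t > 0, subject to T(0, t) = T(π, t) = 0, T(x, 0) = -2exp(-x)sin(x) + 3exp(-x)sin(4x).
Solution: Substitute T = exp(-x)u.
Then T_x = exp(-x)(u_x - u), T_xx = exp(-x)(u_xx - 2u_x + u), T_t = exp(-x)u_t; substituting and dividing by exp(-x), the lower-order terms cancel: u_t = 2u_xx (standard heat equation).
Data for u: u(x,0) = exp(x)T(x,0) = -2sin(x) + 3sin(4x). The boundary conditions carry over: u(0,t) = u(π,t) = 0.
Separating variables: u = Σ c_n exp(-2n²t) sin(nx). From u(x,0) = -2sin(x) + 3sin(4x): c_1=-2, c_4=3.
So u(x,t) = -2exp(-2t)sin(x) + 3exp(-32t)sin(4x), and T(x,t) = exp(-x)u(x,t).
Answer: T(x, t) = -2exp(-2t)exp(-x)sin(x) + 3exp(-32t)exp(-x)sin(4x)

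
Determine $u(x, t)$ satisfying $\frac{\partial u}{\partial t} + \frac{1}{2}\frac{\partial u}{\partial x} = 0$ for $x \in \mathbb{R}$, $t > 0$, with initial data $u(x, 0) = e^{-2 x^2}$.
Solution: By characteristics ($dx/dt = 1/2$), $u(x,t) = f(x - \frac{1}{2}t)$ with $f = u( \cdot , 0)$.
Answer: $u(x, t) = e^{-2 (-t/2 + x)^2}$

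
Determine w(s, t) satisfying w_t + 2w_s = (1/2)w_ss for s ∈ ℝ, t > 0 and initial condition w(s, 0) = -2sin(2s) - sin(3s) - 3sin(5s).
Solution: Moving frame: η = s - 2t, σ = t, w = u(η,σ), so w_t = u_σ - 2u_η and w_ss = u_ηη.
Hence w_t + 2w_s = u_σ and the PDE becomes the heat equation u_σ = (1/2)u_ηη on η ∈ ℝ.
Initial data: u(η,0) = w(η,0) = -2sin(2η) - sin(3η) - 3sin(5η). Each mode sin(nη) decays as exp(-n²σ/2) on ℝ, so u(η,σ) = Σ c_n exp(-n²σ/2) sin(nη) with c_2=-2, c_3=-1, c_5=-3: u(η,σ) = -2exp(-2σ)sin(2η) - exp(-9σ/2)sin(3η) - 3exp(-25σ/2)sin(5η).
Substituting back: w(s,t) = u(s - 2t, t).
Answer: w(s, t) = -2exp(-2t)sin(2s - 4t) - exp(-9t/2)sin(3s - 6t) - 3exp(-25t/2)sin(5s - 10t)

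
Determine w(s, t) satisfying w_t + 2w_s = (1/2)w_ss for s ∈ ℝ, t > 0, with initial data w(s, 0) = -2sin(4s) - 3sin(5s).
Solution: Moving frame: η = s - 2t, σ = t, w = u(η,σ), so w_t = u_σ - 2u_η and w_ss = u_ηη.
Hence w_t + 2w_s = u_σ and the PDE becomes the heat equation u_σ = (1/2)u_ηη on η ∈ ℝ.
Initial data: u(η,0) = w(η,0) = -2sin(4η) - 3sin(5η). Each mode sin(nη) decays as exp(-n²σ/2) on ℝ, so u(η,σ) = Σ c_n exp(-n²σ/2) sin(nη) with c_4=-2, c_5=-3: u(η,σ) = -2exp(-8σ)sin(4η) - 3exp(-25σ/2)sin(5η).
Substituting back: w(s,t) = u(s - 2t, t).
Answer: w(s, t) = -2exp(-8t)sin(4s - 8t) - 3exp(-25t/2)sin(5s - 10t)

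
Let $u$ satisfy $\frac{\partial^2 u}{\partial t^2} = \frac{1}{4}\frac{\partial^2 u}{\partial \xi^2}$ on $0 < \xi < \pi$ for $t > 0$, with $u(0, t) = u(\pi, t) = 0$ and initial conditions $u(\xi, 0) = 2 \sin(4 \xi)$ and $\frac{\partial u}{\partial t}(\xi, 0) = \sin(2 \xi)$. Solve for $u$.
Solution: Using separation of variables $u = X(\xi)T(t)$:
Eigenfunctions: $\sin(n\xi)$, $n = 1, 2, 3, \ldots$
General solution: $u(\xi, t) = \sum [A_n \cos(n t/2) + B_n \sin(n t/2)] \sin(n\xi)$
From $u(\xi,0) = 2 \sin(4 \xi)$: $A_4=2$. From $u_t(\xi,0) = \sin(2 \xi)$, using $u_t(\xi,0) = \sum \omega_n B_n \sin(n\xi)$ with $\omega_n = n/2$: $B_2 = 1/1 = 1$.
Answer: $u(\xi, t) = \sin(2 \xi) \sin(t) + 2 \sin(4 \xi) \cos(2 t)$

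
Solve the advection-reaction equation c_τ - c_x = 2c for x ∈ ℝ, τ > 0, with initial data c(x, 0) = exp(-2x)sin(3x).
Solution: Substitute c = exp(-2x)u.
Then c_x = exp(-2x)(u_x - 2u), c_τ = exp(-2x)u_τ; substituting and dividing by exp(-2x), the lower-order terms cancel: u_τ - u_x = 0 (standard advection equation).
Data for u: u(x,0) = exp(2x)c(x,0) = sin(3x).
By characteristics (dx/dτ = -1), u(x,τ) = f(x + τ) with f = u(·, 0).
So u(x,τ) = sin(3x + 3τ), and c(x,τ) = exp(-2x)u(x,τ).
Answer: c(x, τ) = exp(-2x)sin(3x + 3τ)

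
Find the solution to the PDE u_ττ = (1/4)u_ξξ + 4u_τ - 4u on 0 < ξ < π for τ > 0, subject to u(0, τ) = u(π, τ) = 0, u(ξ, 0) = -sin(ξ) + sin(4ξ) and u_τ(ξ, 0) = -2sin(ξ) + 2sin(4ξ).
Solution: Substitute u = exp(2τ)w, i.e. w = exp(-2τ)u.
By the product rule, u_τ = exp(2τ)(w_τ + 2w), u_ττ = exp(2τ)(w_ττ + 4w_τ + 4w), u_ξξ = exp(2τ)w_ξξ.
Substituting into the PDE and dividing by exp(2τ): w_ττ + 4w_τ + 4w = (1/4)w_ξξ + 4(w_τ + 2w) - 4w.
The lower-order terms cancel, leaving the standard wave equation w_ττ = (1/4)w_ξξ.
Initial data for w: w(ξ,0) = u(ξ,0) = -sin(ξ) + sin(4ξ); w_τ(ξ,0) = u_τ(ξ,0) - 2u(ξ,0) = 0. The boundary conditions carry over: w(0,τ) = w(π,τ) = 0.
Solve for w:
  Using separation of variables w = X(ξ)T(τ):
  Eigenfunctions: sin(nξ), n = 1, 2, 3, ...
  General solution: w(ξ, τ) = Σ [A_n cos(n τ/2) + B_n sin(n τ/2)] sin(nξ)
  From w(ξ,0) = -sin(ξ) + sin(4ξ): A_1=-1, A_4=1. From w_τ(ξ,0) = 0: all B_n = 0.
Hence w(ξ,τ) = -sin(ξ)cos(τ/2) + sin(4ξ)cos(2τ).
Transform back: u(ξ,τ) = exp(2τ)w(ξ,τ).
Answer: u(ξ, τ) = -exp(2τ)sin(ξ)cos(τ/2) + exp(2τ)sin(4ξ)cos(2τ)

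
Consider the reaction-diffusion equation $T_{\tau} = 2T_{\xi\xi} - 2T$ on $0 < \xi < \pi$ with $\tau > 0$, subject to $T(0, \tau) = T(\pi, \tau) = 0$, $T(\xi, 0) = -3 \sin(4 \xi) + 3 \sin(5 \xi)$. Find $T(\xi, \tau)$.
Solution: Substitute $T = e^{-2\tau}u$.
Then $T_{\tau} = e^{-2\tau}(u_{\tau} - 2u)$, $T_{\xi\xi} = e^{-2\tau}u_{\xi\xi}$; substituting and dividing by $e^{-2\tau}$, the lower-order terms cancel: $u_{\tau} = 2u_{\xi\xi}$ (standard heat equation).
Data for $u$: $u(\xi,0) = T(\xi,0) = -3 \sin(4 \xi) + 3 \sin(5 \xi)$. The boundary conditions carry over: $u(0,\tau) = u(\pi,\tau) = 0$.
Separating variables: $u = \sum c_n e^{-2n^2\tau} \sin(n\xi)$. From $u(\xi,0) = -3 \sin(4 \xi) + 3 \sin(5 \xi)$: $c_4=-3, c_5=3$.
So $u(\xi,\tau) = -3 e^{-32 \tau} \sin(4 \xi) + 3 e^{-50 \tau} \sin(5 \xi)$, and $T(\xi,\tau) = e^{-2\tau}u(\xi,\tau)$.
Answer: $T(\xi, \tau) = -3 e^{-34 \tau} \sin(4 \xi) + 3 e^{-52 \tau} \sin(5 \xi)$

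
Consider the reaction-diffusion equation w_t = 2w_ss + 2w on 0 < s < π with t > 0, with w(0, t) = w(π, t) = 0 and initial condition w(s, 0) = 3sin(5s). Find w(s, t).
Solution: Substitute w = exp(2t)u, i.e. u = exp(-2t)w.
By the product rule, w_t = exp(2t)(u_t + 2u), w_ss = exp(2t)u_ss.
Substituting into the PDE and dividing by exp(2t): u_t + 2u = 2u_ss + 2u.
The lower-order terms cancel, leaving the standard heat equation u_t = 2u_ss.
Initial data for u: u(s,0) = w(s,0) = 3sin(5s). The boundary conditions carry over: u(0,t) = u(π,t) = 0.
Solve for u:
  Using separation of variables u = X(s)T(t):
  Eigenfunctions: sin(ns), n = 1, 2, 3, ...
  General solution: u(s, t) = Σ c_n sin(ns) exp(-2n² t)
  Matching u(s,0) = 3sin(5s) term by term: c_5=3.
Hence u(s,t) = 3exp(-50t)sin(5s).
Transform back: w(s,t) = exp(2t)u(s,t).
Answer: w(s, t) = 3exp(-48t)sin(5s)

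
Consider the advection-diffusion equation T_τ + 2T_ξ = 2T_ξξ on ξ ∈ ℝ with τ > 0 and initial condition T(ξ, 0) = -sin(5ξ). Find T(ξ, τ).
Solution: Moving frame: η = ξ - 2τ, σ = τ, T = u(η,σ), so T_τ = u_σ - 2u_η and T_ξξ = u_ηη.
Hence T_τ + 2T_ξ = u_σ and the PDE becomes the heat equation u_σ = 2u_ηη on η ∈ ℝ.
Initial data: u(η,0) = T(η,0) = -sin(5η). Each mode sin(nη) decays as exp(-2n²σ) on ℝ, so u(η,σ) = Σ c_n exp(-2n²σ) sin(nη) with c_5=-1: u(η,σ) = -exp(-50σ)sin(5η).
Substituting back: T(ξ,τ) = u(ξ - 2τ, τ).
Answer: T(ξ, τ) = -exp(-50τ)sin(5ξ - 10τ)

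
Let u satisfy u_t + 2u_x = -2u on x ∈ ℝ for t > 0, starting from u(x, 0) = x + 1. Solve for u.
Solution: Substitute u = exp(-2t)w, i.e. w = exp(2t)u.
By the product rule, u_t = exp(-2t)(w_t - 2w), u_x = exp(-2t)w_x.
Substituting into the PDE and dividing by exp(-2t): w_t - 2w + 2w_x = -2w.
The lower-order terms cancel, leaving the standard advection equation w_t + 2w_x = 0.
Initial data for w: w(x,0) = u(x,0) = x + 1.
Solve for w:
  By method of characteristics (waves move right with speed 2):
  Along characteristics x - 2t = const, w is constant, so w(x,t) = f(x - 2t) with f = w(·, 0).
Hence w(x,t) = -2t + x + 1.
Transform back: u(x,t) = exp(-2t)w(x,t).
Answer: u(x, t) = -2texp(-2t) + xexp(-2t) + exp(-2t)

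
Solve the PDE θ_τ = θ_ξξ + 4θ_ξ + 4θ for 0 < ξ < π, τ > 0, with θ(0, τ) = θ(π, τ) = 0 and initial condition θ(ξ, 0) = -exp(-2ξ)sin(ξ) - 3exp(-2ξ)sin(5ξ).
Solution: Substitute θ = exp(-2ξ)u.
Then θ_ξ = exp(-2ξ)(u_ξ - 2u), θ_ξξ = exp(-2ξ)(u_ξξ - 4u_ξ + 4u), θ_τ = exp(-2ξ)u_τ; substituting and dividing by exp(-2ξ), the lower-order terms cancel: u_τ = u_ξξ (standard heat equation).
Data for u: u(ξ,0) = exp(2ξ)θ(ξ,0) = -sin(ξ) - 3sin(5ξ). The boundary conditions carry over: u(0,τ) = u(π,τ) = 0.
Separating variables: u = Σ c_n exp(-n²τ) sin(nξ). From u(ξ,0) = -sin(ξ) - 3sin(5ξ): c_1=-1, c_5=-3.
So u(ξ,τ) = -exp(-τ)sin(ξ) - 3exp(-25τ)sin(5ξ), and θ(ξ,τ) = exp(-2ξ)u(ξ,τ).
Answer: θ(ξ, τ) = -exp(-2ξ)exp(-τ)sin(ξ) - 3exp(-2ξ)exp(-25τ)sin(5ξ)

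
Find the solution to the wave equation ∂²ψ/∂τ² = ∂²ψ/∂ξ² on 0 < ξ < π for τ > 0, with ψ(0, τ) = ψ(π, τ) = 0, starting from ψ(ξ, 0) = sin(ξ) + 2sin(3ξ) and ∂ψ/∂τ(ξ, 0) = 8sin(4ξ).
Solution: Separating variables: ψ = Σ [A_n cos(ω_n τ) + B_n sin(ω_n τ)] sin(nξ), ω_n = n. From ICs (B_n = velocity coefficient / ω_n): A_1=1, A_3=2, B_4=2.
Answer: ψ(ξ, τ) = sin(ξ)cos(τ) + 2sin(3ξ)cos(3τ) + 2sin(4ξ)sin(4τ)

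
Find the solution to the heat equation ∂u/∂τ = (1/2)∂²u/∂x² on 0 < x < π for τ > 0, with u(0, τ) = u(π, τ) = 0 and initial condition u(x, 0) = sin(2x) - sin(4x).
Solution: Separating variables: u = Σ c_n exp(-n²τ/2) sin(nx). From u(x,0) = sin(2x) - sin(4x): c_2=1, c_4=-1.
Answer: u(x, τ) = exp(-2τ)sin(2x) - exp(-8τ)sin(4x)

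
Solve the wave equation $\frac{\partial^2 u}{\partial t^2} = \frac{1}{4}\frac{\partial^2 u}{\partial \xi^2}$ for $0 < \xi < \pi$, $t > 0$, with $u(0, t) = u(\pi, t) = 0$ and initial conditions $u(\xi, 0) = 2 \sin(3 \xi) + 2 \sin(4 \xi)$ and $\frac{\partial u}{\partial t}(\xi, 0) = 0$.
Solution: Using separation of variables $u = X(\xi)T(t)$:
Eigenfunctions: $\sin(n\xi)$, $n = 1, 2, 3, \ldots$
General solution: $u(\xi, t) = \sum [A_n \cos(n t/2) + B_n \sin(n t/2)] \sin(n\xi)$
From $u(\xi,0) = 2 \sin(3 \xi) + 2 \sin(4 \xi)$: $A_3=2, A_4=2$. From $u_t(\xi,0) = 0$: all $B_n = 0$.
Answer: $u(\xi, t) = 2 \sin(3 \xi) \cos(3 t/2) + 2 \sin(4 \xi) \cos(2 t)$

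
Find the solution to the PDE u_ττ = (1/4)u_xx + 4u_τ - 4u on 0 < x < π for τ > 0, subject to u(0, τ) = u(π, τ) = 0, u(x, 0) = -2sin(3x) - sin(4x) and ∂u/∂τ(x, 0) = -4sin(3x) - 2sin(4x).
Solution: Substitute u = exp(2τ)w.
Then u_τ = exp(2τ)(w_τ + 2w), u_ττ = exp(2τ)(w_ττ + 4w_τ + 4w), u_xx = exp(2τ)w_xx; substituting and dividing by exp(2τ), the lower-order terms cancel: w_ττ = (1/4)w_xx (standard wave equation).
Data for w: w(x,0) = u(x,0) = -2sin(3x) - sin(4x); w_τ(x,0) = u_τ(x,0) - 2u(x,0) = 0. The boundary conditions carry over: w(0,τ) = w(π,τ) = 0.
Separating variables: w = Σ [A_n cos(ω_n τ) + B_n sin(ω_n τ)] sin(nx), ω_n = n/2. From ICs: A_3=-2, A_4=-1.
So w(x,τ) = -2sin(3x)cos(3τ/2) - sin(4x)cos(2τ), and u(x,τ) = exp(2τ)w(x,τ).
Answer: u(x, τ) = -2exp(2τ)sin(3x)cos(3τ/2) - exp(2τ)sin(4x)cos(2τ)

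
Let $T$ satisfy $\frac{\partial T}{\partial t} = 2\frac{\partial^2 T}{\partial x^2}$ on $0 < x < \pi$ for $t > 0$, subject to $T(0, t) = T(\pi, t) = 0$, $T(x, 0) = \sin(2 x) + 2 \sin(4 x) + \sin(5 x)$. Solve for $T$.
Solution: Using separation of variables $T = X(x)G(t)$:
Eigenfunctions: $\sin(nx)$, $n = 1, 2, 3, \ldots$
General solution: $T(x, t) = \sum c_n \sin(nx) e^{-2n^2 t}$
Matching $T(x,0) = \sin(2 x) + 2 \sin(4 x) + \sin(5 x)$ term by term: $c_2=1, c_4=2, c_5=1$.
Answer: $T(x, t) = e^{-8 t} \sin(2 x) + 2 e^{-32 t} \sin(4 x) + e^{-50 t} \sin(5 x)$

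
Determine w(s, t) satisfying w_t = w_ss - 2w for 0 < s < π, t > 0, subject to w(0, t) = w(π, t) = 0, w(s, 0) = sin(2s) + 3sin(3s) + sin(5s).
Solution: Substitute w = exp(-2t)u.
Then w_t = exp(-2t)(u_t - 2u), w_ss = exp(-2t)u_ss; substituting and dividing by exp(-2t), the lower-order terms cancel: u_t = u_ss (standard heat equation).
Data for u: u(s,0) = w(s,0) = sin(2s) + 3sin(3s) + sin(5s). The boundary conditions carry over: u(0,t) = u(π,t) = 0.
Separating variables: u = Σ c_n exp(-n²t) sin(ns). From u(s,0) = sin(2s) + 3sin(3s) + sin(5s): c_2=1, c_3=3, c_5=1.
So u(s,t) = exp(-4t)sin(2s) + 3exp(-9t)sin(3s) + exp(-25t)sin(5s), and w(s,t) = exp(-2t)u(s,t).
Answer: w(s, t) = exp(-6t)sin(2s) + 3exp(-11t)sin(3s) + exp(-27t)sin(5s)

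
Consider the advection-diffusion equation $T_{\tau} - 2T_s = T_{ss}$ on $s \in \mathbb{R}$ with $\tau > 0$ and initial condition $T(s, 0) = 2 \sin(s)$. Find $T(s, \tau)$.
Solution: Moving frame: $\eta = s + 2\tau$, $\sigma = \tau$, $T = u(\eta,\sigma)$, so $T_{\tau} = u_{\sigma} + 2u_{\eta}$ and $T_{ss} = u_{\eta\eta}$.
Hence $T_{\tau} - 2T_s = u_{\sigma}$ and the PDE becomes the heat equation $u_{\sigma} = u_{\eta\eta}$ on $\eta \in \mathbb{R}$.
Initial data: $u(\eta,0) = T(\eta,0) = 2 \sin(\eta)$. Each mode $\sin(n\eta)$ decays as $e^{-n^2\sigma}$ on $\mathbb{R}$, so $u(\eta,\sigma) = \sum c_n e^{-n^2\sigma} \sin(n\eta)$ with $c_1=2$: $u(\eta,\sigma) = 2 e^{-\sigma} \sin(\eta)$.
Substituting back: $T(s,\tau) = u(s + 2\tau, \tau)$.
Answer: $T(s, \tau) = 2 e^{-\tau} \sin(2 \tau + s)$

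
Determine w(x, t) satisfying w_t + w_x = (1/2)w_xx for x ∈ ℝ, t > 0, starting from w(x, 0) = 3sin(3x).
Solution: Change to a moving frame: let η = x - t, σ = t and write w(x,t) = u(η,σ).
By the chain rule w_t = u_σ - u_η, w_x = u_η, w_xx = u_ηη.
Then w_t + w_x = u_σ: the advection term cancels and the PDE becomes the heat equation u_σ = (1/2)u_ηη on η ∈ ℝ.
Initial data: u(η,0) = w(η,0) = 3sin(3η).
On η ∈ ℝ each mode satisfies (sin(nη))″ = -n² sin(nη), so exp(-n²σ/2) sin(nη) solves the heat equation; by superposition u(η,σ) = Σ c_n exp(-n²σ/2) sin(nη).
Reading off the coefficients: c_3=3, so u(η,σ) = 3exp(-9σ/2)sin(3η).
Substituting back η = x - t, σ = t: w(x,t) = u(x - t, t).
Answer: w(x, t) = -3exp(-9t/2)sin(3t - 3x)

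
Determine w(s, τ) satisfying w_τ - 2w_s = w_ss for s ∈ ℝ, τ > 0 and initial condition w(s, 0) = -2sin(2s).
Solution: Moving frame: η = s + 2τ, σ = τ, w = u(η,σ), so w_τ = u_σ + 2u_η and w_ss = u_ηη.
Hence w_τ - 2w_s = u_σ and the PDE becomes the heat equation u_σ = u_ηη on η ∈ ℝ.
Initial data: u(η,0) = w(η,0) = -2sin(2η). Each mode sin(nη) decays as exp(-n²σ) on ℝ, so u(η,σ) = Σ c_n exp(-n²σ) sin(nη) with c_2=-2: u(η,σ) = -2exp(-4σ)sin(2η).
Substituting back: w(s,τ) = u(s + 2τ, τ).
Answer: w(s, τ) = -2exp(-4τ)sin(2s + 4τ)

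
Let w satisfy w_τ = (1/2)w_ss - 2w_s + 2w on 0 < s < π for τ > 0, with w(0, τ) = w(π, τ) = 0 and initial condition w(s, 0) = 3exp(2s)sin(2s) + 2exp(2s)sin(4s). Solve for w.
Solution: Substitute w = exp(2s)u.
Then w_s = exp(2s)(u_s + 2u), w_ss = exp(2s)(u_ss + 4u_s + 4u), w_τ = exp(2s)u_τ; substituting and dividing by exp(2s), the lower-order terms cancel: u_τ = (1/2)u_ss (standard heat equation).
Data for u: u(s,0) = exp(-2s)w(s,0) = 3sin(2s) + 2sin(4s). The boundary conditions carry over: u(0,τ) = u(π,τ) = 0.
Separating variables: u = Σ c_n exp(-n²τ/2) sin(ns). From u(s,0) = 3sin(2s) + 2sin(4s): c_2=3, c_4=2.
So u(s,τ) = 3exp(-2τ)sin(2s) + 2exp(-8τ)sin(4s), and w(s,τ) = exp(2s)u(s,τ).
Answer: w(s, τ) = 3exp(2s)exp(-2τ)sin(2s) + 2exp(2s)exp(-8τ)sin(4s)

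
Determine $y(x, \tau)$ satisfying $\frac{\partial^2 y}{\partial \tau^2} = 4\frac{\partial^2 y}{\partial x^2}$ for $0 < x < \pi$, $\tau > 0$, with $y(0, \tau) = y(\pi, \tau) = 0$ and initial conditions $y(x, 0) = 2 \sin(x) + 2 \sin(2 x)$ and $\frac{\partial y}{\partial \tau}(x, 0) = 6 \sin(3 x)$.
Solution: Using separation of variables $y = X(x)T(\tau)$:
Eigenfunctions: $\sin(nx)$, $n = 1, 2, 3, \ldots$
General solution: $y(x, \tau) = \sum [A_n \cos(2n \tau) + B_n \sin(2n \tau)] \sin(nx)$
From $y(x,0) = 2 \sin(x) + 2 \sin(2 x)$: $A_1=2, A_2=2$. From $y_{\tau}(x,0) = 6 \sin(3 x)$, using $y_{\tau}(x,0) = \sum \omega_n B_n \sin(nx)$ with $\omega_n = 2n$: $B_3 = 6/6 = 1$.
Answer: $y(x, \tau) = \sin(6 \tau) \sin(3 x) + 2 \sin(x) \cos(2 \tau) + 2 \sin(2 x) \cos(4 \tau)$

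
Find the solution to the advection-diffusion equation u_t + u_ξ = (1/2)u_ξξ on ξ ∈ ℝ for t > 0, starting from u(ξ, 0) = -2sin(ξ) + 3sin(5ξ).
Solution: Change to a moving frame: let η = ξ - t, σ = t and write u(ξ,t) = w(η,σ).
By the chain rule u_t = w_σ - w_η, u_ξ = w_η, u_ξξ = w_ηη.
Then u_t + u_ξ = w_σ: the advection term cancels and the PDE becomes the heat equation w_σ = (1/2)w_ηη on η ∈ ℝ.
Initial data: w(η,0) = u(η,0) = -2sin(η) + 3sin(5η).
On η ∈ ℝ each mode satisfies (sin(nη))″ = -n² sin(nη), so exp(-n²σ/2) sin(nη) solves the heat equation; by superposition w(η,σ) = Σ c_n exp(-n²σ/2) sin(nη).
Reading off the coefficients: c_1=-2, c_5=3, so w(η,σ) = -2exp(-σ/2)sin(η) + 3exp(-25σ/2)sin(5η).
Substituting back η = ξ - t, σ = t: u(ξ,t) = w(ξ - t, t).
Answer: u(ξ, t) = 2exp(-t/2)sin(t - ξ) - 3exp(-25t/2)sin(5t - 5ξ)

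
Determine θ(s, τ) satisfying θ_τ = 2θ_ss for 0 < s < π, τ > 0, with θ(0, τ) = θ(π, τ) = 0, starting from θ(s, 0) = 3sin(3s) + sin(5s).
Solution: Separating variables: θ = Σ c_n exp(-2n²τ) sin(ns). From θ(s,0) = 3sin(3s) + sin(5s): c_3=3, c_5=1.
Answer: θ(s, τ) = 3exp(-18τ)sin(3s) + exp(-50τ)sin(5s)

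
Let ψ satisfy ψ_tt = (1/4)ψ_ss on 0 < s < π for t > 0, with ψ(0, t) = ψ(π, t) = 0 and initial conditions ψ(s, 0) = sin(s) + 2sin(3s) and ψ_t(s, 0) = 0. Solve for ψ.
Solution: Using separation of variables ψ = X(s)T(t):
Eigenfunctions: sin(ns), n = 1, 2, 3, ...
General solution: ψ(s, t) = Σ [A_n cos(n t/2) + B_n sin(n t/2)] sin(ns)
From ψ(s,0) = sin(s) + 2sin(3s): A_1=1, A_3=2. From ψ_t(s,0) = 0: all B_n = 0.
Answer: ψ(s, t) = sin(s)cos(t/2) + 2sin(3s)cos(3t/2)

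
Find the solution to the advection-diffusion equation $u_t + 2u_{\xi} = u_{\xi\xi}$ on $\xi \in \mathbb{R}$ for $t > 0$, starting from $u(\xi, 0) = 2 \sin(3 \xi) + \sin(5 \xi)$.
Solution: Change to a moving frame: let $\eta = \xi - 2t$, $\sigma = t$ and write $u(\xi,t) = w(\eta,\sigma)$.
By the chain rule $u_t = w_{\sigma} - 2w_{\eta}$, $u_{\xi} = w_{\eta}$, $u_{\xi\xi} = w_{\eta\eta}$.
Then $u_t + 2u_{\xi} = w_{\sigma}$: the advection term cancels and the PDE becomes the heat equation $w_{\sigma} = w_{\eta\eta}$ on $\eta \in \mathbb{R}$.
Initial data: $w(\eta,0) = u(\eta,0) = 2 \sin(3 \eta) + \sin(5 \eta)$.
On $\eta \in \mathbb{R}$ each mode satisfies $(\sin(n\eta))'' = -n^2 \sin(n\eta)$, so $e^{-n^2\sigma} \sin(n\eta)$ solves the heat equation; by superposition $w(\eta,\sigma) = \sum c_n e^{-n^2\sigma} \sin(n\eta)$.
Reading off the coefficients: $c_3=2, c_5=1$, so $w(\eta,\sigma) = 2 e^{-9 \sigma} \sin(3 \eta) + e^{-25 \sigma} \sin(5 \eta)$.
Substituting back $\eta = \xi - 2t$, $\sigma = t$: $u(\xi,t) = w(\xi - 2t, t)$.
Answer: $u(\xi, t) = 2 e^{-9 t} \sin(3 \xi - 6 t) + e^{-25 t} \sin(5 \xi - 10 t)$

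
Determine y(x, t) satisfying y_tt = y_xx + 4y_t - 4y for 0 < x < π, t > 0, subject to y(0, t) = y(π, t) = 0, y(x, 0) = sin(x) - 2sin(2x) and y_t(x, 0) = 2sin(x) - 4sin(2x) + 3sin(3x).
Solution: Substitute y = exp(2t)u, i.e. u = exp(-2t)y.
By the product rule, y_t = exp(2t)(u_t + 2u), y_tt = exp(2t)(u_tt + 4u_t + 4u), y_xx = exp(2t)u_xx.
Substituting into the PDE and dividing by exp(2t): u_tt + 4u_t + 4u = u_xx + 4(u_t + 2u) - 4u.
The lower-order terms cancel, leaving the standard wave equation u_tt = u_xx.
Initial data for u: u(x,0) = y(x,0) = sin(x) - 2sin(2x); u_t(x,0) = y_t(x,0) - 2y(x,0) = 3sin(3x). The boundary conditions carry over: u(0,t) = u(π,t) = 0.
Solve for u:
  Using separation of variables u = X(x)T(t):
  Eigenfunctions: sin(nx), n = 1, 2, 3, ...
  General solution: u(x, t) = Σ [A_n cos(n t) + B_n sin(n t)] sin(nx)
  From u(x,0) = sin(x) - 2sin(2x): A_1=1, A_2=-2. From u_t(x,0) = 3sin(3x), using u_t(x,0) = Σ ω_n B_n sin(nx) with ω_n = n: B_3 = 3/3 = 1.
Hence u(x,t) = sin(3t)sin(3x) + sin(x)cos(t) - 2sin(2x)cos(2t).
Transform back: y(x,t) = exp(2t)u(x,t).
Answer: y(x, t) = exp(2t)sin(3t)sin(3x) + exp(2t)sin(x)cos(t) - 2exp(2t)sin(2x)cos(2t)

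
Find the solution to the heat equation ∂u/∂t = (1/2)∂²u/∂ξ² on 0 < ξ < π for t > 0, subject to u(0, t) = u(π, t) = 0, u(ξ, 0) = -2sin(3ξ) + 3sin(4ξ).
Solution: Separating variables: u = Σ c_n exp(-n²t/2) sin(nξ). From u(ξ,0) = -2sin(3ξ) + 3sin(4ξ): c_3=-2, c_4=3.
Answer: u(ξ, t) = 3exp(-8t)sin(4ξ) - 2exp(-9t/2)sin(3ξ)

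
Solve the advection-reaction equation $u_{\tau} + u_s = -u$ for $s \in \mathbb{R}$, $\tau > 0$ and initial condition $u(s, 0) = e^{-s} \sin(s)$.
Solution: Substitute $u = e^{-s}w$, i.e. $w = e^{s}u$.
By the product rule, $u_s = e^{-s}(w_s - w)$, $u_{\tau} = e^{-s}w_{\tau}$.
Substituting into the PDE and dividing by $e^{-s}$: $w_{\tau} + (w_s - w) = -w$.
The lower-order terms cancel, leaving the standard advection equation $w_{\tau} + w_s = 0$.
Initial data for $w$: $w(s,0) = e^{s}u(s,0) = \sin(s)$.
Solve for $w$:
  By method of characteristics (waves move right with speed 1):
  Along characteristics $s - \tau =$ const, $w$ is constant, so $w(s,\tau) = f(s - \tau)$ with $f = w( \cdot , 0)$.
Hence $w(s,\tau) = \sin(s - \tau)$.
Transform back: $u(s,\tau) = e^{-s}w(s,\tau)$.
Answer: $u(s, \tau) = - e^{-s} \sin(\tau - s)$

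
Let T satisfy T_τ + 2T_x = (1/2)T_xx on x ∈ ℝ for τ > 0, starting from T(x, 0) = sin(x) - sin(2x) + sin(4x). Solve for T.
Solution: Change to a moving frame: let η = x - 2τ, σ = τ and write T(x,τ) = u(η,σ).
By the chain rule T_τ = u_σ - 2u_η, T_x = u_η, T_xx = u_ηη.
Then T_τ + 2T_x = u_σ: the advection term cancels and the PDE becomes the heat equation u_σ = (1/2)u_ηη on η ∈ ℝ.
Initial data: u(η,0) = T(η,0) = sin(η) - sin(2η) + sin(4η).
On η ∈ ℝ each mode satisfies (sin(nη))″ = -n² sin(nη), so exp(-n²σ/2) sin(nη) solves the heat equation; by superposition u(η,σ) = Σ c_n exp(-n²σ/2) sin(nη).
Reading off the coefficients: c_1=1, c_2=-1, c_4=1, so u(η,σ) = -exp(-2σ)sin(2η) + exp(-8σ)sin(4η) + exp(-σ/2)sin(η).
Substituting back η = x - 2τ, σ = τ: T(x,τ) = u(x - 2τ, τ).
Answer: T(x, τ) = -exp(-2τ)sin(2x - 4τ) + exp(-8τ)sin(4x - 8τ) + exp(-τ/2)sin(x - 2τ)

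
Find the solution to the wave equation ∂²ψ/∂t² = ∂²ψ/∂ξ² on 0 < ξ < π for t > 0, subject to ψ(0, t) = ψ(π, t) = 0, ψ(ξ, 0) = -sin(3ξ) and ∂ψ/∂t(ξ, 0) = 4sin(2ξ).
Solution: Separating variables: ψ = Σ [A_n cos(ω_n t) + B_n sin(ω_n t)] sin(nξ), ω_n = n. From ICs (B_n = velocity coefficient / ω_n): A_3=-1, B_2=2.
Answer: ψ(ξ, t) = 2sin(2t)sin(2ξ) - sin(3ξ)cos(3t)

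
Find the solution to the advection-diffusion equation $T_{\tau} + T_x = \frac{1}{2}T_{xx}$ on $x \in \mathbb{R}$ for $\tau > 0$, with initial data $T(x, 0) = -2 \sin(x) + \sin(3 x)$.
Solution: Change to a moving frame: let $\eta = x - \tau$, $\sigma = \tau$ and write $T(x,\tau) = u(\eta,\sigma)$.
By the chain rule $T_{\tau} = u_{\sigma} - u_{\eta}$, $T_x = u_{\eta}$, $T_{xx} = u_{\eta\eta}$.
Then $T_{\tau} + T_x = u_{\sigma}$: the advection term cancels and the PDE becomes the heat equation $u_{\sigma} = \frac{1}{2}u_{\eta\eta}$ on $\eta \in \mathbb{R}$.
Initial data: $u(\eta,0) = T(\eta,0) = -2 \sin(\eta) + \sin(3 \eta)$.
On $\eta \in \mathbb{R}$ each mode satisfies $(\sin(n\eta))'' = -n^2 \sin(n\eta)$, so $e^{-n^2\sigma/2} \sin(n\eta)$ solves the heat equation; by superposition $u(\eta,\sigma) = \sum c_n e^{-n^2\sigma/2} \sin(n\eta)$.
Reading off the coefficients: $c_1=-2, c_3=1$, so $u(\eta,\sigma) = -2 e^{-\sigma/2} \sin(\eta) + e^{-9 \sigma/2} \sin(3 \eta)$.
Substituting back $\eta = x - \tau$, $\sigma = \tau$: $T(x,\tau) = u(x - \tau, \tau)$.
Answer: $T(x, \tau) = 2 e^{-\tau/2} \sin(\tau - x) -  e^{-9 \tau/2} \sin(3 \tau - 3 x)$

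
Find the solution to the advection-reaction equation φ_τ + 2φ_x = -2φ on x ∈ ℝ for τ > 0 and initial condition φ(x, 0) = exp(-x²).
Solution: Substitute φ = exp(-2τ)u, i.e. u = exp(2τ)φ.
By the product rule, φ_τ = exp(-2τ)(u_τ - 2u), φ_x = exp(-2τ)u_x.
Substituting into the PDE and dividing by exp(-2τ): u_τ - 2u + 2u_x = -2u.
The lower-order terms cancel, leaving the standard advection equation u_τ + 2u_x = 0.
Initial data for u: u(x,0) = φ(x,0) = exp(-x²).
Solve for u:
  By method of characteristics (waves move right with speed 2):
  Along characteristics x - 2τ = const, u is constant, so u(x,τ) = f(x - 2τ) with f = u(·, 0).
Hence u(x,τ) = exp(-(x - 2τ)²).
Transform back: φ(x,τ) = exp(-2τ)u(x,τ).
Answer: φ(x, τ) = exp(-2τ)exp(-(x - 2τ)²)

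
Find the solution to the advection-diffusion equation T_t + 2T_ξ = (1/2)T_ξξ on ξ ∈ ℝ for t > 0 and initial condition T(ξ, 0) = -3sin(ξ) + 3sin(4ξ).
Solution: Moving frame: η = ξ - 2t, σ = t, T = u(η,σ), so T_t = u_σ - 2u_η and T_ξξ = u_ηη.
Hence T_t + 2T_ξ = u_σ and the PDE becomes the heat equation u_σ = (1/2)u_ηη on η ∈ ℝ.
Initial data: u(η,0) = T(η,0) = -3sin(η) + 3sin(4η). Each mode sin(nη) decays as exp(-n²σ/2) on ℝ, so u(η,σ) = Σ c_n exp(-n²σ/2) sin(nη) with c_1=-3, c_4=3: u(η,σ) = 3exp(-8σ)sin(4η) - 3exp(-σ/2)sin(η).
Substituting back: T(ξ,t) = u(ξ - 2t, t).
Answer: T(ξ, t) = -3exp(-8t)sin(8t - 4ξ) + 3exp(-t/2)sin(2t - ξ)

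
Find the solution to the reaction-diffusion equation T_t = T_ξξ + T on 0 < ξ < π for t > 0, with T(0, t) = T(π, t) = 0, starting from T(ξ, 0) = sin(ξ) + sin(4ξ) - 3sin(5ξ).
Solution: Substitute T = exp(t)u.
Then T_t = exp(t)(u_t + u), T_ξξ = exp(t)u_ξξ; substituting and dividing by exp(t), the lower-order terms cancel: u_t = u_ξξ (standard heat equation).
Data for u: u(ξ,0) = T(ξ,0) = sin(ξ) + sin(4ξ) - 3sin(5ξ). The boundary conditions carry over: u(0,t) = u(π,t) = 0.
Separating variables: u = Σ c_n exp(-n²t) sin(nξ). From u(ξ,0) = sin(ξ) + sin(4ξ) - 3sin(5ξ): c_1=1, c_4=1, c_5=-3.
So u(ξ,t) = exp(-t)sin(ξ) + exp(-16t)sin(4ξ) - 3exp(-25t)sin(5ξ), and T(ξ,t) = exp(t)u(ξ,t).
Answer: T(ξ, t) = sin(ξ) + exp(-15t)sin(4ξ) - 3exp(-24t)sin(5ξ)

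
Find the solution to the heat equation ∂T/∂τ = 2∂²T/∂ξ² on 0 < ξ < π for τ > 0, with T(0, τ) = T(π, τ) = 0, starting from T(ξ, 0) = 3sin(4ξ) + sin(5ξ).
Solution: Using separation of variables T = X(ξ)G(τ):
Eigenfunctions: sin(nξ), n = 1, 2, 3, ...
General solution: T(ξ, τ) = Σ c_n sin(nξ) exp(-2n² τ)
Matching T(ξ,0) = 3sin(4ξ) + sin(5ξ) term by term: c_4=3, c_5=1.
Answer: T(ξ, τ) = 3exp(-32τ)sin(4ξ) + exp(-50τ)sin(5ξ)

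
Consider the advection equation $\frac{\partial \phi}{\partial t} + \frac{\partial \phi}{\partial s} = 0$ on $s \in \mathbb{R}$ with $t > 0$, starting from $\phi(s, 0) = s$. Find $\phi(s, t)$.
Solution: By characteristics ($ds/dt = 1$), $\phi(s,t) = f(s - t)$ with $f = \phi( \cdot , 0)$.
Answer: $\phi(s, t) = s -  t$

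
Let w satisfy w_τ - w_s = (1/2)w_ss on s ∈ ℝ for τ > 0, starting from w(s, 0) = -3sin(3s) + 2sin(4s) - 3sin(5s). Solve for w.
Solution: Change to a moving frame: let η = s + τ, σ = τ and write w(s,τ) = u(η,σ).
By the chain rule w_τ = u_σ + u_η, w_s = u_η, w_ss = u_ηη.
Then w_τ - w_s = u_σ: the advection term cancels and the PDE becomes the heat equation u_σ = (1/2)u_ηη on η ∈ ℝ.
Initial data: u(η,0) = w(η,0) = -3sin(3η) + 2sin(4η) - 3sin(5η).
On η ∈ ℝ each mode satisfies (sin(nη))″ = -n² sin(nη), so exp(-n²σ/2) sin(nη) solves the heat equation; by superposition u(η,σ) = Σ c_n exp(-n²σ/2) sin(nη).
Reading off the coefficients: c_3=-3, c_4=2, c_5=-3, so u(η,σ) = 2exp(-8σ)sin(4η) - 3exp(-9σ/2)sin(3η) - 3exp(-25σ/2)sin(5η).
Substituting back η = s + τ, σ = τ: w(s,τ) = u(s + τ, τ).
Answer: w(s, τ) = 2exp(-8τ)sin(4s + 4τ) - 3exp(-9τ/2)sin(3s + 3τ) - 3exp(-25τ/2)sin(5s + 5τ)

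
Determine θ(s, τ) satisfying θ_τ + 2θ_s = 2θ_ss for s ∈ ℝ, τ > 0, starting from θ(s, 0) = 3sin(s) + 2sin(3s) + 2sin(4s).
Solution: Moving frame: η = s - 2τ, σ = τ, θ = u(η,σ), so θ_τ = u_σ - 2u_η and θ_ss = u_ηη.
Hence θ_τ + 2θ_s = u_σ and the PDE becomes the heat equation u_σ = 2u_ηη on η ∈ ℝ.
Initial data: u(η,0) = θ(η,0) = 3sin(η) + 2sin(3η) + 2sin(4η). Each mode sin(nη) decays as exp(-2n²σ) on ℝ, so u(η,σ) = Σ c_n exp(-2n²σ) sin(nη) with c_1=3, c_3=2, c_4=2: u(η,σ) = 3exp(-2σ)sin(η) + 2exp(-18σ)sin(3η) + 2exp(-32σ)sin(4η).
Substituting back: θ(s,τ) = u(s - 2τ, τ).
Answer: θ(s, τ) = 3exp(-2τ)sin(s - 2τ) + 2exp(-18τ)sin(3s - 6τ) + 2exp(-32τ)sin(4s - 8τ)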